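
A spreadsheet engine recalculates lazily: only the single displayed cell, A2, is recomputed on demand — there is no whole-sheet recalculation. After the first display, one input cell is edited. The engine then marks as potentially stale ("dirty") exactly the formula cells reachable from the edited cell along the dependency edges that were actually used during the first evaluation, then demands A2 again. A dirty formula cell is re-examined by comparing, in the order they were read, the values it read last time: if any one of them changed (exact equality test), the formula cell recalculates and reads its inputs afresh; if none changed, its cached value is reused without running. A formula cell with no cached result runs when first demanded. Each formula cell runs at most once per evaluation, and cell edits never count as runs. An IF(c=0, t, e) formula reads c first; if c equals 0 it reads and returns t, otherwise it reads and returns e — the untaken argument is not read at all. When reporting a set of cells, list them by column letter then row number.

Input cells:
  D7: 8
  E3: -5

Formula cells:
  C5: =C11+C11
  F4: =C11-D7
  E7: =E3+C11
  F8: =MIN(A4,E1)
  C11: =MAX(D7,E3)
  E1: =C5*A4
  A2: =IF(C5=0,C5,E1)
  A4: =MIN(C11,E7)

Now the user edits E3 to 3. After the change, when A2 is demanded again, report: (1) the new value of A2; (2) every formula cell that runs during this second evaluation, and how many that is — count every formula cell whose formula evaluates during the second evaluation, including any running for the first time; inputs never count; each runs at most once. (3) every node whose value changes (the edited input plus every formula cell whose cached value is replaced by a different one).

New value of A2: 128.
Formula cells that run: A2, A4, C11, E1, E7 — 5 in total.
Values that change: A2, A4, E1, E3, E7.
Key observation: the cutoff stops propagation at C5 — its inputs' values are unchanged, so it reuses its cache.

First evaluation (everything demanded from the output):
  C11 = MAX(8, -5) = 8
  C5 = 8 + 8 = 16
  E7 = -5 + 8 = 3
  A4 = MIN(8, 3) = 3
  E1 = 16 * 3 = 48
  A2 = IF(C5=0: C5=16 -> else branch E1) = 48

Propagation after the edit:
  C11: runs — E3 -5->3; result 8 (same value as before).
  C5: checked — values it read are unchanged (C11 unchanged, C11 unchanged); reused cached 16 without running.
  E7: runs — E3 -5->3; result 11.
  A4: runs — E7 3->11; result 8.
  E1: runs — A4 3->8; result 128.
  A2: runs — E1 48->128; result 128.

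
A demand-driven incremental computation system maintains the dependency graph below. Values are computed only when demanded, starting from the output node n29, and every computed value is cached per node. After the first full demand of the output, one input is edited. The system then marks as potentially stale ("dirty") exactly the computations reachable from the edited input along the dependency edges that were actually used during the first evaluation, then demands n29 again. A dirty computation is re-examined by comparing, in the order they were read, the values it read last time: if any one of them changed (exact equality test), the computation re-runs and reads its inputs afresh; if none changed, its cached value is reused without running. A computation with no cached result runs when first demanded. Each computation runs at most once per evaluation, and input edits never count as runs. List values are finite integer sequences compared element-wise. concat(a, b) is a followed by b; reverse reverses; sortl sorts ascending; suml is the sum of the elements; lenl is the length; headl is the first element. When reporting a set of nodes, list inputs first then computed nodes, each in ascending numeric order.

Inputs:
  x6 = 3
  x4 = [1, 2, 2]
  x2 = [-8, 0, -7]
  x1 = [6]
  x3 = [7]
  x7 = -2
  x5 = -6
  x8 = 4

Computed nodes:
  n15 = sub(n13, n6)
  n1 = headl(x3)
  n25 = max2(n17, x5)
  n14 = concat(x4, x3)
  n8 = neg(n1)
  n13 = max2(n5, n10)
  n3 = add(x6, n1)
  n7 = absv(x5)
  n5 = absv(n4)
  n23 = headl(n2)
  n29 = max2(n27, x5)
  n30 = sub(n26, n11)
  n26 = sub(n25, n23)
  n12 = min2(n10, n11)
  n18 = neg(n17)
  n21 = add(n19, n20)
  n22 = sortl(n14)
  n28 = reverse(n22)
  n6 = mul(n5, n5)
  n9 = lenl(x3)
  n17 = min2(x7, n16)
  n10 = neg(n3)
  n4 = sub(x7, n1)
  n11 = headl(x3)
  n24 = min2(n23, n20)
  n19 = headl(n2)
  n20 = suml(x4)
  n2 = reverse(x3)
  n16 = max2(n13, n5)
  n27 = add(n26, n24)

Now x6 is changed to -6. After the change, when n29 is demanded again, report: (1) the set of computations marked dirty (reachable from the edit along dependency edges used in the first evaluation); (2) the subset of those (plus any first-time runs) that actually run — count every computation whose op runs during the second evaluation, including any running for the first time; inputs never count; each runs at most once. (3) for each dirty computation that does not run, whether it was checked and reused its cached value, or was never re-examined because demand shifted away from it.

First evaluation (everything demanded from the output):
  n1 = headl([7]) = 7
  n2 = reverse([7]) = [7]
  n3 = add(3, 7) = 10
  n4 = sub(-2, 7) = -9
  n5 = absv(-9) = 9
  n10 = neg(10) = -10
  n13 = max2(9, -10) = 9
  n16 = max2(9, 9) = 9
  n17 = min2(-2, 9) = -2
  n20 = suml([1, 2, 2]) = 5
  n23 = headl([7]) = 7
  n24 = min2(7, 5) = 5
  n25 = max2(-2, -6) = -2
  n26 = sub(-2, 7) = -9
  n27 = add(-9, 5) = -4
  n29 = max2(-4, -6) = -4

Propagation after the edit:
  n3: runs — x6 3->-6; result 1.
  n10: runs — n3 10->1; result -1.
  n13: runs — n10 -10->-1; result 9 (same value as before).
  n16: checked — values it read are unchanged (n13 unchanged, n5 unchanged); reused cached 9 without running.
  n17: checked — values it read are unchanged (x7 unchanged, n16 unchanged); reused cached -2 without running.
  n25: checked — values it read are unchanged (n17 unchanged, x5 unchanged); reused cached -2 without running.
  n26: checked — values it read are unchanged (n25 unchanged, n23 unchanged); reused cached -9 without running.
  n27: checked — values it read are unchanged (n26 unchanged, n24 unchanged); reused cached -4 without running.
  n29: checked — values it read are unchanged (n27 unchanged, x5 unchanged); reused cached -4 without running.

Key observation: the change is absorbed at n13 — it re-runs but produces the same value, and the output's value is unchanged.

Marked dirty: n3, n10, n13, n16, n17, n25, n26, n27, n29.
Computations that run: n3, n10, n13 — 3 in total.
Checked but reused from cache: n16, n17, n25, n26, n27, n29.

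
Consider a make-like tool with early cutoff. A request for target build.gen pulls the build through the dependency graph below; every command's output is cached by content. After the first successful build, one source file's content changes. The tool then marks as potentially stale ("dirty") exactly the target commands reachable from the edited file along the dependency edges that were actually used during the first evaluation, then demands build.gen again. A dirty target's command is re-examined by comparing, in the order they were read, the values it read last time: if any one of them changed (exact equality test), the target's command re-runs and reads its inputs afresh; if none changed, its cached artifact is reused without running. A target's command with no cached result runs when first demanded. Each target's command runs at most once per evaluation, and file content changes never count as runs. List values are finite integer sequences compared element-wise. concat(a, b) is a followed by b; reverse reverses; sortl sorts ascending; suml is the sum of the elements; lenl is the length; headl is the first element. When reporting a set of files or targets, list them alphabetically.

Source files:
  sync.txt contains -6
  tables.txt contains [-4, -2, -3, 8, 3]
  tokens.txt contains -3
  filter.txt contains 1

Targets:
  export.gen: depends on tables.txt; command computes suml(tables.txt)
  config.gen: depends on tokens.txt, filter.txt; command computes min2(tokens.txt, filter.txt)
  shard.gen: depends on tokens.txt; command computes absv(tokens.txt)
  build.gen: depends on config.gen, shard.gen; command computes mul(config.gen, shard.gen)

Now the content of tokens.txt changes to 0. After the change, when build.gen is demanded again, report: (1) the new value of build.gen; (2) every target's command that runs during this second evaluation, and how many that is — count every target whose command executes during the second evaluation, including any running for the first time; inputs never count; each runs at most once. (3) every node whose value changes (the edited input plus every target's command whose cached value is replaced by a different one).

Demanding build.gen again yields 0.
3 target commands run: build.gen, config.gen, shard.gen.
The nodes whose values change: build.gen, config.gen, shard.gen, tokens.txt.

First demand of the output computes:
  config.gen = min2(-3, 1) = -3
  shard.gen = absv(-3) = 3
  build.gen = mul(-3, 3) = -9

After the edit, cleaning proceeds:
  config.gen: a read changed (tokens.txt -3->0) — executes, giving 0.
  shard.gen: a read changed (tokens.txt -3->0) — executes, giving 0.
  build.gen: a read changed (config.gen -3->0; shard.gen 3->0) — executes, giving 0.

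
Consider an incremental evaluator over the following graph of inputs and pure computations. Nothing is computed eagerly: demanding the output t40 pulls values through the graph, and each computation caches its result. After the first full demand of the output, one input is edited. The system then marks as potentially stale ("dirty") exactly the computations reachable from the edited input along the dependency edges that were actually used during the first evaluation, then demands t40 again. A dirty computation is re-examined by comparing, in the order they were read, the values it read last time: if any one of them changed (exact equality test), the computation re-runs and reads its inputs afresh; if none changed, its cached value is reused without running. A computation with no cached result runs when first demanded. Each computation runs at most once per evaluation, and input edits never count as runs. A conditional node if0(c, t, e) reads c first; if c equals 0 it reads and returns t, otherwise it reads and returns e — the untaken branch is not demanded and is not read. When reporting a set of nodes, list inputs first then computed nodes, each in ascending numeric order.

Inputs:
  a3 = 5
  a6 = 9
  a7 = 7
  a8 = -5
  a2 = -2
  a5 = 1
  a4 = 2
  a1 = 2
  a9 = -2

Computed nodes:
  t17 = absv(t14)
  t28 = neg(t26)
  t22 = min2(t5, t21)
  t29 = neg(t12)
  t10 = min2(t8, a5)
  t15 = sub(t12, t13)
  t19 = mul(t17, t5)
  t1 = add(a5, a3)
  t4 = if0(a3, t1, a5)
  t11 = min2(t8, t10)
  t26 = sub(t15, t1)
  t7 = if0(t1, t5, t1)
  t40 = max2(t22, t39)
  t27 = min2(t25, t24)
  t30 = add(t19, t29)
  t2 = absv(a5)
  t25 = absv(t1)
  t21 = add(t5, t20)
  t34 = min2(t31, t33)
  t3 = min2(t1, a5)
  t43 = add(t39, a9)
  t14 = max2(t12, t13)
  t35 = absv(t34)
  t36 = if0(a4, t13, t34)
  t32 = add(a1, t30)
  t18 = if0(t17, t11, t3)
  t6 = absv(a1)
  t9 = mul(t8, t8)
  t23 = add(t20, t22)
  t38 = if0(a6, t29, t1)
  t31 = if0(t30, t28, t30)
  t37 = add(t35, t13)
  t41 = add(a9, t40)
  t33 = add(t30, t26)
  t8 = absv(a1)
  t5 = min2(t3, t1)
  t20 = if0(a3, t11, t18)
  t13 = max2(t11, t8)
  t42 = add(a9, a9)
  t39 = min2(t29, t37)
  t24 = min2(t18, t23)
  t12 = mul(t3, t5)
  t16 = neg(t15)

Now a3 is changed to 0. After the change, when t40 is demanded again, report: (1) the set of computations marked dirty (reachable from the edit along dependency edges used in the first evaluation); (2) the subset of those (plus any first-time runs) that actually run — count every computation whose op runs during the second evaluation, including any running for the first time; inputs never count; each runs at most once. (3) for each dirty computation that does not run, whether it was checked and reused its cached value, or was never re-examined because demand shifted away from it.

Dirty set: t1, t3, t5, t12, t14, t15, t17, t18, t19, t20, t21, t22, t26, t29, t30, t31, t33, t34, t35, t37, t39, t40.
Run set: t1, t3, t5, t20, t26, t33, t34, t35, t37, t39 (10 run).
Re-examined without running (cache reused): t12, t14, t15, t17, t19, t21, t22, t29, t30, t31, t40.
Left stale — demand moved off them: t18.
The important point: the flipped condition redirects demand; t18 is left stale, never re-checked.

Initial pass — values computed on the first demand:
  t1 = add(1, 5) = 6
  t3 = min2(6, 1) = 1
  t5 = min2(1, 6) = 1
  t8 = absv(2) = 2
  t10 = min2(2, 1) = 1
  t11 = min2(2, 1) = 1
  t12 = mul(1, 1) = 1
  t13 = max2(1, 2) = 2
  t14 = max2(1, 2) = 2
  t15 = sub(1, 2) = -1
  t17 = absv(2) = 2
  t18 = if0(t17=2 -> else branch t3) = 1
  t19 = mul(2, 1) = 2
  t20 = if0(a3=5 -> else branch t18) = 1
  t21 = add(1, 1) = 2
  t22 = min2(1, 2) = 1
  t26 = sub(-1, 6) = -7
  t29 = neg(1) = -1
  t30 = add(2, -1) = 1
  t31 = if0(t30=1 -> else branch t30) = 1
  t33 = add(1, -7) = -6
  t34 = min2(1, -6) = -6
  t35 = absv(-6) = 6
  t37 = add(6, 2) = 8
  t39 = min2(-1, 8) = -1
  t40 = max2(1, -1) = 1

Second demand — change propagation:
  t1: re-runs because a3 5->0; new result 1.
  t3: re-runs because t1 6->1; new result 1 (unchanged).
  t5: re-runs because t1 6->1; new result 1 (unchanged).
  t12: re-examined; everything it read last time is the same (t3 unchanged, t5 unchanged) — cache 1 kept, no run.
  t14: re-examined; everything it read last time is the same (t12 unchanged, t13 unchanged) — cache 2 kept, no run.
  t15: re-examined; everything it read last time is the same (t12 unchanged, t13 unchanged) — cache -1 kept, no run.
  t17: re-examined; everything it read last time is the same (t14 unchanged) — cache 2 kept, no run.
  t18: dirty yet unreached — the second evaluation never asks for it.
  t19: re-examined; everything it read last time is the same (t17 unchanged, t5 unchanged) — cache 2 kept, no run.
  t20: re-runs because a3 5->0; new result 1 (unchanged).
  t21: re-examined; everything it read last time is the same (t5 unchanged, t20 unchanged) — cache 2 kept, no run.
  t22: re-examined; everything it read last time is the same (t5 unchanged, t21 unchanged) — cache 1 kept, no run.
  t26: re-runs because t1 6->1; new result -2.
  t29: re-examined; everything it read last time is the same (t12 unchanged) — cache -1 kept, no run.
  t30: re-examined; everything it read last time is the same (t19 unchanged, t29 unchanged) — cache 1 kept, no run.
  t31: re-examined; everything it read last time is the same (t30 unchanged, t30 unchanged) — cache 1 kept, no run.
  t33: re-runs because t26 -7->-2; new result -1.
  t34: re-runs because t33 -6->-1; new result -1.
  t35: re-runs because t34 -6->-1; new result 1.
  t37: re-runs because t35 6->1; new result 3.
  t39: re-runs because t37 8->3; new result -1 (unchanged).
  t40: re-examined; everything it read last time is the same (t22 unchanged, t39 unchanged) — cache 1 kept, no run.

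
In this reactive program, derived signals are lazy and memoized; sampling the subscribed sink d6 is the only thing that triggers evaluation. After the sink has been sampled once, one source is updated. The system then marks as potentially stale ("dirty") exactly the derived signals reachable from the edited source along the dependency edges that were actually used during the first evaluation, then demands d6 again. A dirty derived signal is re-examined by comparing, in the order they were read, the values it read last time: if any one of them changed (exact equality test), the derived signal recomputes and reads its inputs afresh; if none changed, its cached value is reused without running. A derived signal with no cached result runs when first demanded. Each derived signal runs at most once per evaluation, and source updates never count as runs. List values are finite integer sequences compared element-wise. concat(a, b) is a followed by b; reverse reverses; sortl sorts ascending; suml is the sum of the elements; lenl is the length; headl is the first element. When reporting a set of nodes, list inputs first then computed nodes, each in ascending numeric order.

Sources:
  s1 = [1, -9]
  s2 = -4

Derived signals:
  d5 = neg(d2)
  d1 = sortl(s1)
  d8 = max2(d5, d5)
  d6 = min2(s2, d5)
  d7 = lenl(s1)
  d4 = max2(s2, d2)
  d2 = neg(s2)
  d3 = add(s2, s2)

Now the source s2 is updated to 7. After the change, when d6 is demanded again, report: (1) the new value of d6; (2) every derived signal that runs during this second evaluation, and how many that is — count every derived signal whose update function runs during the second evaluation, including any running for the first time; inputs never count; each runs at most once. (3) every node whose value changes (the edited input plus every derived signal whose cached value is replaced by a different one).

First demand of the output computes:
  d2 = neg(-4) = 4
  d5 = neg(4) = -4
  d6 = min2(-4, -4) = -4

After the edit, cleaning proceeds:
  d2: a read changed (s2 -4->7) — executes, giving -7.
  d5: a read changed (d2 4->-7) — executes, giving 7.
  d6: a read changed (s2 -4->7; d5 -4->7) — executes, giving 7.

Demanding d6 again yields 7.
3 derived signals run: d2, d5, d6.
The nodes whose values change: s2, d2, d5, d6.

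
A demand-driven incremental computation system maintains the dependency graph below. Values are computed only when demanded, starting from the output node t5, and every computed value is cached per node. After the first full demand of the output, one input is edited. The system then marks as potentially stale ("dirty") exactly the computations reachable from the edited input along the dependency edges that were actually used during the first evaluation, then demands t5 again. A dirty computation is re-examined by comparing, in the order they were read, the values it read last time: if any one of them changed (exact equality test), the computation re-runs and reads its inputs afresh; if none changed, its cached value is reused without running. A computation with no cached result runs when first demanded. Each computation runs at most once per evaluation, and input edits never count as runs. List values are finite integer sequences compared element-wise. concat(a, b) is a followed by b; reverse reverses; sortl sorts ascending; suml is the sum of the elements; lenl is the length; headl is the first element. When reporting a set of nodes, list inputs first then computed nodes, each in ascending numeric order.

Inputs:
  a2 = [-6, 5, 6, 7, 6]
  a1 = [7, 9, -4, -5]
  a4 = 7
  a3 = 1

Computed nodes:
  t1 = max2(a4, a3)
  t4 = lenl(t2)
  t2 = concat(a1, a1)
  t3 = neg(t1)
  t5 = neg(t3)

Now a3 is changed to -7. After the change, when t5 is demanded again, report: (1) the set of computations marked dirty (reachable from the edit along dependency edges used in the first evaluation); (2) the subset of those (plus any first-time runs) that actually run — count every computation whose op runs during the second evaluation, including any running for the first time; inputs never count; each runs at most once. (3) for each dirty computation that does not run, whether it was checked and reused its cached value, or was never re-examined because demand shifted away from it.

First evaluation (everything demanded from the output):
  t1 = max2(7, 1) = 7
  t3 = neg(7) = -7
  t5 = neg(-7) = 7

Propagation after the edit:
  t1: runs — a3 1->-7; result 7 (same value as before).
  t3: checked — values it read are unchanged (t1 unchanged); reused cached -7 without running.
  t5: checked — values it read are unchanged (t3 unchanged); reused cached 7 without running.

Key observation: the change is absorbed at t1 — it re-runs but produces the same value, and the output's value is unchanged.

Marked dirty: t1, t3, t5.
Computations that run: t1 — 1 in total.
Checked but reused from cache: t3, t5.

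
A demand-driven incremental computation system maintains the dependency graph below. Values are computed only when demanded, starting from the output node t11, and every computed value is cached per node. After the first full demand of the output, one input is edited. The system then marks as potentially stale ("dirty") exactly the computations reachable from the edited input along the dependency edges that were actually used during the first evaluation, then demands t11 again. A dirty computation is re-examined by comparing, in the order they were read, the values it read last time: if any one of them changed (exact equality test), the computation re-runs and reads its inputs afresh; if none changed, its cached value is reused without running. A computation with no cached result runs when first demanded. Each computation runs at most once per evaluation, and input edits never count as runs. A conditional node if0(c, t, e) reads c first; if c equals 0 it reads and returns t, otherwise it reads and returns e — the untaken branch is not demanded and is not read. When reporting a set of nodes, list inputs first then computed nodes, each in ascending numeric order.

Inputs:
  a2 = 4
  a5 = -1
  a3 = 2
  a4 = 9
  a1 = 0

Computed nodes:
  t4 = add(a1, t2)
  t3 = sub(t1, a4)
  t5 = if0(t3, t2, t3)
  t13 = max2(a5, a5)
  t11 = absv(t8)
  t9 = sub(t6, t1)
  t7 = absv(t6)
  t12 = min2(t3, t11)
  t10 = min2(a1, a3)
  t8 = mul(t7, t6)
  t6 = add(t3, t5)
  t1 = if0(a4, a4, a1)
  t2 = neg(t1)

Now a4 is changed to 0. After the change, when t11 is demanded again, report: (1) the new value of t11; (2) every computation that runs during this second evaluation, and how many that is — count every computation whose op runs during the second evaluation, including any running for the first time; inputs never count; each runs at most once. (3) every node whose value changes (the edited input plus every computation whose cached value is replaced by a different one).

First evaluation (everything demanded from the output):
  t1 = if0(a4=9 -> else branch a1) = 0
  t3 = sub(0, 9) = -9
  t5 = if0(t3=-9 -> else branch t3) = -9
  t6 = add(-9, -9) = -18
  t7 = absv(-18) = 18
  t8 = mul(18, -18) = -324
  t11 = absv(-324) = 324

Propagation after the edit:
  t1: runs — a4 9->0; result 0 (same value as before).
  t2: demanded for the first time — runs, produces 0.
  t3: runs — a4 9->0; result 0.
  t5: runs — t3 -9->0; t3 -9->0; result 0.
  t6: runs — t3 -9->0; t5 -9->0; result 0.
  t7: runs — t6 -18->0; result 0.
  t8: runs — t7 18->0; t6 -18->0; result 0.
  t11: runs — t8 -324->0; result 0.

Key observation: a condition flipped, so demand reaches new nodes — t2 runs for the first time.

New value of t11: 0.
Computations that run: t1, t2, t3, t5, t6, t7, t8, t11 — 8 in total.
Values that change: a4, t3, t5, t6, t7, t8, t11.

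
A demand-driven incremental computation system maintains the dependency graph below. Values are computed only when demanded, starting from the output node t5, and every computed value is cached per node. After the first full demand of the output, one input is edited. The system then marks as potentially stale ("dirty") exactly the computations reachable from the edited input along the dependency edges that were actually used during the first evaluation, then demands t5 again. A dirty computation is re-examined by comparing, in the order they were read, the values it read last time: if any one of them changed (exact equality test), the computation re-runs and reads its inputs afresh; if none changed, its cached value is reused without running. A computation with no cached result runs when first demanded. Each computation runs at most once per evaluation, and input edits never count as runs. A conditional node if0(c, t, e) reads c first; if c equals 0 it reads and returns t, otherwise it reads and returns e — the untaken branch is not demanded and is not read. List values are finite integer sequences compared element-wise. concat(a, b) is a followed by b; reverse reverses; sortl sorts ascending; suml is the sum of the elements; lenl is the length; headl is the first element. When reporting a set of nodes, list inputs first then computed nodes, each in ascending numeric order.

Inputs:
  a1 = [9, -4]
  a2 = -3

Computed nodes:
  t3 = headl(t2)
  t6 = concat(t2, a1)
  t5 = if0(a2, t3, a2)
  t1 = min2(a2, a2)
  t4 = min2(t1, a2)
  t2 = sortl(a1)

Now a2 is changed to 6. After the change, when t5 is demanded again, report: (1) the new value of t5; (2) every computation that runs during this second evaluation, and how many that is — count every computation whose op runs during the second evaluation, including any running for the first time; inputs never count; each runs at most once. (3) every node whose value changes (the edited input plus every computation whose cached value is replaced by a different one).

New value of t5: 6.
Computations that run: t5 — 1 in total.
Values that change: a2, t5.

First evaluation (everything demanded from the output):
  t5 = if0(a2=-3 -> else branch a2) = -3

Propagation after the edit:
  t5: runs — a2 -3->6; a2 -3->6; result 6.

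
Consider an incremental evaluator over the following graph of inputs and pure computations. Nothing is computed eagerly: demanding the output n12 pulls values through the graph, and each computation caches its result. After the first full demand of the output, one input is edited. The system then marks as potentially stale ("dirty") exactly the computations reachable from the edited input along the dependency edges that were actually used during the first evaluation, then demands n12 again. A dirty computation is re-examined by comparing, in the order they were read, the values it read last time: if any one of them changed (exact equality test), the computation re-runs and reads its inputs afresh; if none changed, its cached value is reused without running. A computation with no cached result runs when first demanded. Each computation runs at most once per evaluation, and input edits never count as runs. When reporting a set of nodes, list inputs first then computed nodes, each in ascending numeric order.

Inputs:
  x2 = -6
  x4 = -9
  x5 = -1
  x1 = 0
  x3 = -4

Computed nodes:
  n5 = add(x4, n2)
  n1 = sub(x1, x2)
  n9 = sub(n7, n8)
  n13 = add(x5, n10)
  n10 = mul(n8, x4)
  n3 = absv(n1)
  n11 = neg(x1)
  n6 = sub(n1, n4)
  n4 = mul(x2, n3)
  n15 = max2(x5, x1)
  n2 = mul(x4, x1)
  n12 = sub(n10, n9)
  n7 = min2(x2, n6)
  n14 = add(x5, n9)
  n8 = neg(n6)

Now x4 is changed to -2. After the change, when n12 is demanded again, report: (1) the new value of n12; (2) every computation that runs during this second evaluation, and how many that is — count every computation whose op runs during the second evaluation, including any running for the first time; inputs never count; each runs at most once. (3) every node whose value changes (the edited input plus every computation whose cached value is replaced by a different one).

n12 now evaluates to 48.
Run set: n10, n12 (2 run).
Changed values: x4, n10, n12.

Initial pass — values computed on the first demand:
  n1 = sub(0, -6) = 6
  n3 = absv(6) = 6
  n4 = mul(-6, 6) = -36
  n6 = sub(6, -36) = 42
  n7 = min2(-6, 42) = -6
  n8 = neg(42) = -42
  n9 = sub(-6, -42) = 36
  n10 = mul(-42, -9) = 378
  n12 = sub(378, 36) = 342

Second demand — change propagation:
  n10: re-runs because x4 -9->-2; new result 84.
  n12: re-runs because n10 378->84; new result 48.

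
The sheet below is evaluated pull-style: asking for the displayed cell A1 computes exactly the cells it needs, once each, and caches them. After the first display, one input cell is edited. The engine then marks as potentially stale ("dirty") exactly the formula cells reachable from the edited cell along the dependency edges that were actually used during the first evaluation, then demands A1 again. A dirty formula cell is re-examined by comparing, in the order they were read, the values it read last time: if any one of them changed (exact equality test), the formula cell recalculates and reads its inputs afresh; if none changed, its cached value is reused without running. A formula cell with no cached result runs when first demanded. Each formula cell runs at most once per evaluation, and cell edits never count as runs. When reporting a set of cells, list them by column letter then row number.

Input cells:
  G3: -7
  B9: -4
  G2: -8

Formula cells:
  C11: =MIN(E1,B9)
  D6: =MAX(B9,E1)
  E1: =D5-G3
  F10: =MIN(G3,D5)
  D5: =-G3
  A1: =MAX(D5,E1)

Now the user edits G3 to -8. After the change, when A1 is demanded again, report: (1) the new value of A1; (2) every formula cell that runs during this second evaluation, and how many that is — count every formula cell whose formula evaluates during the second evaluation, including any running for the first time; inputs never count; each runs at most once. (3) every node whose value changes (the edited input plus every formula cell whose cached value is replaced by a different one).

First demand of the output computes:
  D5 = -(-7) = 7
  E1 = 7 - -7 = 14
  A1 = MAX(7, 14) = 14

After the edit, cleaning proceeds:
  D5: a read changed (G3 -7->-8) — executes, giving 8.
  E1: a read changed (D5 7->8; G3 -7->-8) — executes, giving 16.
  A1: a read changed (D5 7->8; E1 14->16) — executes, giving 16.

Demanding A1 again yields 16.
3 formula cells run: A1, D5, E1.
The nodes whose values change: A1, D5, E1, G3.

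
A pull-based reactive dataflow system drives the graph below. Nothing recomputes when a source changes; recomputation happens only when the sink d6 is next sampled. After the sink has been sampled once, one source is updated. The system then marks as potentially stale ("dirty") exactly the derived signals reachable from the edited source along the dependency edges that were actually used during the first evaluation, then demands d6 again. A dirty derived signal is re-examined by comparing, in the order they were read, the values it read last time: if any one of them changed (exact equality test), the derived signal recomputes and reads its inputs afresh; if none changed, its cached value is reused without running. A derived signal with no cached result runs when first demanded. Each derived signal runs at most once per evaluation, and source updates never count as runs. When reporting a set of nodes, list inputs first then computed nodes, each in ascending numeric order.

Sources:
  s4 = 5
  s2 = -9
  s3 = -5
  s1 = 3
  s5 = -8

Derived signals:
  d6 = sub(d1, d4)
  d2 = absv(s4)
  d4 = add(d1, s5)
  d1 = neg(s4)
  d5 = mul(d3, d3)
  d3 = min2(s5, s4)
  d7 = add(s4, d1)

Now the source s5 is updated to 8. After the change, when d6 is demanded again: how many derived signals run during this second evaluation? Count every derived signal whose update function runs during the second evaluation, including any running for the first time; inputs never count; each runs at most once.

Derived signals that run: d4, d6 — 2 in total.

First evaluation (everything demanded from the output):
  d1 = neg(5) = -5
  d4 = add(-5, -8) = -13
  d6 = sub(-5, -13) = 8

Propagation after the edit:
  d4: runs — s5 -8->8; result 3.
  d6: runs — d4 -13->3; result -8.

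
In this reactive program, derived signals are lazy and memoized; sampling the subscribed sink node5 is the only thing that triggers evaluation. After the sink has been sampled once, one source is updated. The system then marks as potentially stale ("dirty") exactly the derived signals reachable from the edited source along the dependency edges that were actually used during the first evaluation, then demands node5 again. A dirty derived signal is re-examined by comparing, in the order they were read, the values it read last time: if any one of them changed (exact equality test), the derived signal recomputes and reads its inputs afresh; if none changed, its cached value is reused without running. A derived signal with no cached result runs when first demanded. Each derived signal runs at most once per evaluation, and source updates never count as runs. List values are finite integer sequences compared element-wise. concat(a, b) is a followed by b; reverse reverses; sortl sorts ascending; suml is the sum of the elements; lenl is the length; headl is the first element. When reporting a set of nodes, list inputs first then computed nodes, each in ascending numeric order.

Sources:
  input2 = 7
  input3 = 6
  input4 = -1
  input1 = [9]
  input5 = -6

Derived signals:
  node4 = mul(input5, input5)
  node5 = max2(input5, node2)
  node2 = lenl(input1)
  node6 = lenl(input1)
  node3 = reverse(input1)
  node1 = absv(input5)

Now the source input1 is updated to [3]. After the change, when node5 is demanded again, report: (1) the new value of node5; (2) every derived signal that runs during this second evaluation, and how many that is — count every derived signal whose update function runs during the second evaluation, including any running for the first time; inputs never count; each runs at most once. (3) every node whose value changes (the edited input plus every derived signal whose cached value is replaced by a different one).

Demanding node5 again yields 1.
1 derived signals run: node2.
The nodes whose values change: input1.
Note the absorption at node2: it re-runs yet its value is the same, leaving the output's value untouched.

First demand of the output computes:
  node2 = lenl([9]) = 1
  node5 = max2(-6, 1) = 1

After the edit, cleaning proceeds:
  node2: a read changed (input1 [9]->[3]) — executes, giving 1 — identical to its old value.
  node5: dirty, but its reads are unchanged (input5 unchanged, node2 unchanged); cached 1 stands.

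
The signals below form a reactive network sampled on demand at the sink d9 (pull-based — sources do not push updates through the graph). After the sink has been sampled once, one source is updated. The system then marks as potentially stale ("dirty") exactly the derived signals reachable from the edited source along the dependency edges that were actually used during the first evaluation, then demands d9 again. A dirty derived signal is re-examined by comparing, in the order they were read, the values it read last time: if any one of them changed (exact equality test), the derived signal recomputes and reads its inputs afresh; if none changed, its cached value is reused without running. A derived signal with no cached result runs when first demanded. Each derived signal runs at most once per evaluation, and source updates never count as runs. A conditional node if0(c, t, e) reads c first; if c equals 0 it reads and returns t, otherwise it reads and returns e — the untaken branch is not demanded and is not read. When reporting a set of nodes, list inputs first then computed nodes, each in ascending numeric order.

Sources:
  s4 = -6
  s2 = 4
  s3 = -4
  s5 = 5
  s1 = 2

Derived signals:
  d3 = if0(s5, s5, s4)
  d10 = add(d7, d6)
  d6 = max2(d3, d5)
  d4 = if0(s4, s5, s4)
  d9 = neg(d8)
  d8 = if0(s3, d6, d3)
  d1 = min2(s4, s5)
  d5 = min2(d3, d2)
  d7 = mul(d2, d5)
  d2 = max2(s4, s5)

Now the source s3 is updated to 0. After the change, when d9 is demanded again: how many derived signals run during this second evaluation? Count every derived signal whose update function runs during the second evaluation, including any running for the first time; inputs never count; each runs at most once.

Run set: d2, d5, d6, d8 (4 run).
The important point: the flipped condition pulls in fresh nodes; d2, d5, d6 run for the first time.

Initial pass — values computed on the first demand:
  d3 = if0(s5=5 -> else branch s4) = -6
  d8 = if0(s3=-4 -> else branch d3) = -6
  d9 = neg(-6) = 6

Second demand — change propagation:
  d2: newly demanded (no cache) — executes and yields 5.
  d5: newly demanded (no cache) — executes and yields -6.
  d6: newly demanded (no cache) — executes and yields -6.
  d8: re-runs because s3 -4->0; new result -6 (unchanged).
  d9: re-examined; everything it read last time is the same (d8 unchanged) — cache 6 kept, no run.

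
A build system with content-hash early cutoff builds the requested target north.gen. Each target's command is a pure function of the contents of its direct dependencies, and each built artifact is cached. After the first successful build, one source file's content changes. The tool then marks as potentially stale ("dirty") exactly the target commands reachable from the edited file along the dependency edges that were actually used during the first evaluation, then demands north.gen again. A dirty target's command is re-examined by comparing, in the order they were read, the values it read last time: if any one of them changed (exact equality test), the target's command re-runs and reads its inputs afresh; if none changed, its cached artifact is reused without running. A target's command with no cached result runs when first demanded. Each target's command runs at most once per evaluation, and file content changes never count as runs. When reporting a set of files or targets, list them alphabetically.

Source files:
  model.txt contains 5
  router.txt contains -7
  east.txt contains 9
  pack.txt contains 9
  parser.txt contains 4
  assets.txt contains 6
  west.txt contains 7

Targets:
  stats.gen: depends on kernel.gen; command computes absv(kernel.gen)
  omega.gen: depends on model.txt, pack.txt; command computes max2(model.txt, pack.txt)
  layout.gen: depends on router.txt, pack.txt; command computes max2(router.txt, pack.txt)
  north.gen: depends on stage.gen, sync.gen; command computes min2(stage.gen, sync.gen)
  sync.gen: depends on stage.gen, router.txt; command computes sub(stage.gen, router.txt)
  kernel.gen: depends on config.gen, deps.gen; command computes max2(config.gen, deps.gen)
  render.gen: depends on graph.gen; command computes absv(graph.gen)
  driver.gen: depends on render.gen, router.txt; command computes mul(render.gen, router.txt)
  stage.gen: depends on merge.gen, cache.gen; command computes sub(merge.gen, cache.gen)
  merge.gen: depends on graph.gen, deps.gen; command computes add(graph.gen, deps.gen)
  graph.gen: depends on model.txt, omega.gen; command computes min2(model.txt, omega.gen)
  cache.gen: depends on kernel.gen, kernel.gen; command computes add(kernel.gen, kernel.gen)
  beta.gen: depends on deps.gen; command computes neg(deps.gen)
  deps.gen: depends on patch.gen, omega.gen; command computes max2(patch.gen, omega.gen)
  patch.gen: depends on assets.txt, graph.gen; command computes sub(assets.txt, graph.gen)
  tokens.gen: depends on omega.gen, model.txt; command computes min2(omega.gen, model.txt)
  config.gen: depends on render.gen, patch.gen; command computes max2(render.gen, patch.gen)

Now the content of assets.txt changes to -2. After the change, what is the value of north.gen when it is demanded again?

New value of north.gen: -4.
Key observation: the cutoff stops propagation at kernel.gen — its inputs' values are unchanged, so it reuses its cache.

First evaluation (everything demanded from the output):
  omega.gen = max2(5, 9) = 9
  graph.gen = min2(5, 9) = 5
  patch.gen = sub(6, 5) = 1
  deps.gen = max2(1, 9) = 9
  merge.gen = add(5, 9) = 14
  render.gen = absv(5) = 5
  config.gen = max2(5, 1) = 5
  kernel.gen = max2(5, 9) = 9
  cache.gen = add(9, 9) = 18
  stage.gen = sub(14, 18) = -4
  sync.gen = sub(-4, -7) = 3
  north.gen = min2(-4, 3) = -4

Propagation after the edit:
  patch.gen: runs — assets.txt 6->-2; result -7.
  config.gen: runs — patch.gen 1->-7; result 5 (same value as before).
  deps.gen: runs — patch.gen 1->-7; result 9 (same value as before).
  kernel.gen: checked — values it read are unchanged (config.gen unchanged, deps.gen unchanged); reused cached 9 without running.
  cache.gen: checked — values it read are unchanged (kernel.gen unchanged, kernel.gen unchanged); reused cached 18 without running.
  merge.gen: checked — values it read are unchanged (graph.gen unchanged, deps.gen unchanged); reused cached 14 without running.
  stage.gen: checked — values it read are unchanged (merge.gen unchanged, cache.gen unchanged); reused cached -4 without running.
  sync.gen: checked — values it read are unchanged (stage.gen unchanged, router.txt unchanged); reused cached 3 without running.
  north.gen: checked — values it read are unchanged (stage.gen unchanged, sync.gen unchanged); reused cached -4 without running.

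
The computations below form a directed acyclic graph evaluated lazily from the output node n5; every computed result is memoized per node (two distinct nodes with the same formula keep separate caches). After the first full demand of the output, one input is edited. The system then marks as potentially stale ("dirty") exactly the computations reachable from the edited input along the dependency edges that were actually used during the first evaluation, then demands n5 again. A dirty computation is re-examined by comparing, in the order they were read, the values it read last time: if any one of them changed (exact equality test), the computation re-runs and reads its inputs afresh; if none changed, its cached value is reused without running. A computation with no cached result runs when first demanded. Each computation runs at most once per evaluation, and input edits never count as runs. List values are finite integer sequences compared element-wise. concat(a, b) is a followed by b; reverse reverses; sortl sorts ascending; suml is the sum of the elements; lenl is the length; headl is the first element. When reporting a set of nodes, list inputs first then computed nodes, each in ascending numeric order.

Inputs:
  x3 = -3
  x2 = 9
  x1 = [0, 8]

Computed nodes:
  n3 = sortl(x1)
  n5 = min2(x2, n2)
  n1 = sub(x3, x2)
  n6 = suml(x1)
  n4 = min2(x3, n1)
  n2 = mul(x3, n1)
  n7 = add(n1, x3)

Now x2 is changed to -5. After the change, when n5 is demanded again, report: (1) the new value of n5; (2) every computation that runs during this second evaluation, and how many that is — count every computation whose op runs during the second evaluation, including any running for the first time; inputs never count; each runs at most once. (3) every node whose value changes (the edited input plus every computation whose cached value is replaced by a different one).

Demanding n5 again yields -6.
3 computations run: n1, n2, n5.
The nodes whose values change: x2, n1, n2, n5.

First demand of the output computes:
  n1 = sub(-3, 9) = -12
  n2 = mul(-3, -12) = 36
  n5 = min2(9, 36) = 9

After the edit, cleaning proceeds:
  n1: a read changed (x2 9->-5) — executes, giving 2.
  n2: a read changed (n1 -12->2) — executes, giving -6.
  n5: a read changed (x2 9->-5; n2 36->-6) — executes, giving -6.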